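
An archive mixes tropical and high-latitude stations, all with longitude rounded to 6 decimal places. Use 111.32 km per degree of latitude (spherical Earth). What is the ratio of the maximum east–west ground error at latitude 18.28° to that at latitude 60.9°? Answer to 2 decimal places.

1.95

Rounding to 6 decimal places leaves the longitude within ±5e-07° of the true value.
At 18.28°: 5e-07° × 111320 × cos 18.28° = 5e-07 × 111320 × 0.9495 ≈ 0.052851 m.
At 60.9°: 5e-07° × 111320 × cos 60.9° = 5e-07 × 111320 × 0.4863 ≈ 0.027069 m.
The ratio reduces to cos 18.28° / cos 60.9° = 0.9495/0.4863 ≈ 1.9524.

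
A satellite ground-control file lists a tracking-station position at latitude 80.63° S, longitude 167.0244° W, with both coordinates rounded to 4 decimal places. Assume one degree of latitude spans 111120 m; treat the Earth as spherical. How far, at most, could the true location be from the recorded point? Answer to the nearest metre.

Rounding to 4 decimal places leaves each coordinate within ±5e-05° of the true value.
Latitude error → 5e-05 × 111120 = 5.556 m along the meridian.
Longitude error → 5e-05 × 111120 × cos 80.63° = 5e-05 × 111120 × 0.1628 ≈ 0.904569 m.
Combining orthogonally: (5.556² + 0.904569²)^½ ≈ 5.62915 m.

6 metres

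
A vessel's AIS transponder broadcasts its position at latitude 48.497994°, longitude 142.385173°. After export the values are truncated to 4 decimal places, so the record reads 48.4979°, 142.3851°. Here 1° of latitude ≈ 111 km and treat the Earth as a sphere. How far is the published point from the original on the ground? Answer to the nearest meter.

The latitude changed by +0.000094° and the longitude by +0.000073°.
N–S: 0.000094° × 111000 m/° = 10.434 m.
East–west at this latitude: 0.000073° × 111000 × cos 48.4979° ≈ 0.000073 × 73553.9 = 5.36943 m.
Hypotenuse of the two orthogonal shifts: √(10.434² + 5.36943²) = 11.7345 m.

12 meters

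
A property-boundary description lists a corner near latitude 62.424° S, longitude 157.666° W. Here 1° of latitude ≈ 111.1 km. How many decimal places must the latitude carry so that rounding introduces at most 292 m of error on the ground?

One degree of latitude covers 111100 m.
With N decimal places the half-ulp bound is 0.5·10⁻ᴺ°, or 0.5·10⁻ᴺ × 111100 m on the ground.
Need 0.5 × 111100 × 10⁻ᴺ ≤ 292 → 10⁻ᴺ ≤ 5.257e-03, so N ≥ 2.28.
So 3 decimal places suffice (55.6 m); 2 would allow up to 556 m.

3 decimal places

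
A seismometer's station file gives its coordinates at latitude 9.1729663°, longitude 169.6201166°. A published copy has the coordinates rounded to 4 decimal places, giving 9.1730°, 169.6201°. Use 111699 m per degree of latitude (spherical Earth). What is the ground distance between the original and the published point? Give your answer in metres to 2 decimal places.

4.19 metres

Δlat = 9.1729663 − 9.1730 = -0.0000337°; Δlon = 169.6201166 − 169.6201 = +0.0000166°.
North–south shift: -0.0000337 × 111699 = -3.76426 m.
East–west at this latitude: 0.0000166° × 111699 × cos 9.173° ≈ 0.0000166 × 110271 = 1.83049 m.
Hypotenuse of the two orthogonal shifts: √(3.76426² + 1.83049²) = 4.18573 m.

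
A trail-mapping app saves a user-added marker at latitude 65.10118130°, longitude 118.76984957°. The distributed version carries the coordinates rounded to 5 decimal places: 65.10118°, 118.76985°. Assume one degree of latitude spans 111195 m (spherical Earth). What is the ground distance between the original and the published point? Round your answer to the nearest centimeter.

Δlat = 65.10118130 − 65.10118 = +0.00000130°; Δlon = 118.76984957 − 118.76985 = -0.00000043°.
North–south shift: 0.00000130 × 111195 = 0.144553 m.
East–west at this latitude: -0.00000043° × 111195 × cos 65.1012° ≈ -0.00000043 × 46815 = -0.0201305 m.
Distance: √(0.144553² + 0.0201305²) ≈ 0.145948 m.
That is 0.145948 m = 14.595 cm.

15 centimeters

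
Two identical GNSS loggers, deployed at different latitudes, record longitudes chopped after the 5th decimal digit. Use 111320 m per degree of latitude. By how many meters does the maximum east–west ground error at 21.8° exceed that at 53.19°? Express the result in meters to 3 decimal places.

Truncating at 5 decimal places can drop up to a full unit in the last place, so the longitude may be off by as much as 1e-05°.
Error at 21.8° = 1e-05° × 111320 × cos 21.8° ≈ 1.1132 × 0.9285 = 1.0336 m.
Error at 53.19° = 1e-05° × 111320 × cos 53.19° ≈ 1.1132 × 0.5992 = 0.66699 m.
So the lower-latitude error exceeds the higher by 1.0336 − 0.66699 = 0.3666 m.

0.367 meters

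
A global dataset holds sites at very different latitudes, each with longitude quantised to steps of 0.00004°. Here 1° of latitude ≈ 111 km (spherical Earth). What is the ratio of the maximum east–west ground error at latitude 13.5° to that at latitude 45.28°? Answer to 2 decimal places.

1.38

With a 0.00004° grid the true value lies within half a step, ±0.00004°/2 = ±2e-05°, of the stored one.
Error at 13.5° = 2e-05° × 111000 × cos 13.5° ≈ 2.22 × 0.9724 = 2.1587 m.
At 45.28°: 2e-05° × 111000 × cos 45.28° = 2e-05 × 111000 × 0.7036 ≈ 1.5621 m.
Ratio: 2.1587 / 1.5621 = cos 13.5° / cos 45.28° ≈ 1.3819.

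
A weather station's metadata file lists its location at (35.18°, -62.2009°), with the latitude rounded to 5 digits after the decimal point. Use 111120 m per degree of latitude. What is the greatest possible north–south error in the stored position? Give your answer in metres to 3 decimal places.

0.556 metres

Rounding to 5 decimal places leaves the latitude within ±5e-06° of the true value.
So the N–S error is at most 5e-06 × 111120 = 0.5556 m.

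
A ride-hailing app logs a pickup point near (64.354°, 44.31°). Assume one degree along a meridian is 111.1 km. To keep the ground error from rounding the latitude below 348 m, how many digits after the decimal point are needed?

One degree of latitude covers 111100 m.
Rounding to N decimal places gives at most 0.5 × 10⁻ᴺ degrees of error, i.e. 0.5 × 10⁻ᴺ × 111100 m.
Need 0.5 × 111100 × 10⁻ᴺ ≤ 348 → 10⁻ᴺ ≤ 6.265e-03, so N ≥ 2.20.
N = 2 would give 556 m (too coarse); N = 3 gives 55.6 m ≤ 348 m.

3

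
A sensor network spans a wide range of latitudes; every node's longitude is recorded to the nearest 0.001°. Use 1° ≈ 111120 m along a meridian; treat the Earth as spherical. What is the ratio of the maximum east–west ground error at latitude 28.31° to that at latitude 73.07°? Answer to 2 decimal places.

3.02

Rounding to 3 decimal places leaves the longitude within ±0.0005° of the true value.
At 28.31°: 0.0005° × 111120 × cos 28.31° = 0.0005 × 111120 × 0.8804 ≈ 48.915 m.
At 73.07°: 0.0005° × 111120 × cos 73.07° = 0.0005 × 111120 × 0.2912 ≈ 16.179 m.
Ratio: 48.915 / 16.179 = cos 28.31° / cos 73.07° ≈ 3.0233.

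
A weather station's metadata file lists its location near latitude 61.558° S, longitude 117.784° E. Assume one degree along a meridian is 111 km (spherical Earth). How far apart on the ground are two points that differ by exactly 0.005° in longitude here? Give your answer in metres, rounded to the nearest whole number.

At 61.558° a degree of longitude is 111000 × cos 61.558° ≈ 52865.8 m, so 0.005° corresponds to 264.329 m.

264 metres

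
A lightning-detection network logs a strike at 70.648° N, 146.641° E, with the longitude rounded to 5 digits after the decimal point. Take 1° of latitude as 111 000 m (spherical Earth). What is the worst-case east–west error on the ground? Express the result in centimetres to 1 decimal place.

Rounding to 5 decimal places leaves the longitude within ±5e-06° of the true value.
At latitude 70.648° a degree of longitude spans 111000 m × cos 70.648° = 111000 × 0.3314 ≈ 36782.2 m.
Maximum E–W displacement: 5e-06 × 36782.2 = 0.183911 m.
That is 0.183911 m = 18.391 cm.

18.4 centimetres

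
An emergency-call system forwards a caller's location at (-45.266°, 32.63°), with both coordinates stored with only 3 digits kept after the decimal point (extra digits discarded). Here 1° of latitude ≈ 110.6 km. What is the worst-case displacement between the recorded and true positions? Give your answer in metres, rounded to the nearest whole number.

135 metres

Truncating at 3 decimal places can drop up to a full unit in the last place, so each coordinate may be off by as much as 0.001°.
N–S: 0.001° × 110600 m/° = 110.6 m.
E–W at 45.266°: 0.001° × 110600 × cos 45.266° = 0.001 × 110600 × 0.7038 ≈ 77.8421 m.
Combining orthogonally: (110.6² + 77.8421²)^½ ≈ 135.247 m.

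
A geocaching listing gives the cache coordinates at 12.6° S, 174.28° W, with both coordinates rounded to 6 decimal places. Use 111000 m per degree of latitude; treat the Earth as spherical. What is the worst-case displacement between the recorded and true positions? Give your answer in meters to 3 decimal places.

0.078 meters

Rounding to 6 decimal places leaves each coordinate within ±5e-07° of the true value.
N–S: 5e-07° × 111000 m/° = 0.0555 m.
Longitude error → 5e-07 × 111000 × cos 12.6° = 5e-07 × 111000 × 0.9759 ≈ 0.0541634 m.
The two errors are perpendicular, so the maximum displacement is √(0.0555² + 0.0541634²) ≈ 0.0775495 m.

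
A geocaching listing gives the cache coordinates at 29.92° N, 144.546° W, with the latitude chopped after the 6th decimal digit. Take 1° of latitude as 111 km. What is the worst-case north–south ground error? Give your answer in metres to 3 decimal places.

Truncating at 6 decimal places can drop up to a full unit in the last place, so the latitude may be off by as much as 1e-06°.
North–south distance: 1e-06° × 111000 m/° = 0.111 m.

0.111 metres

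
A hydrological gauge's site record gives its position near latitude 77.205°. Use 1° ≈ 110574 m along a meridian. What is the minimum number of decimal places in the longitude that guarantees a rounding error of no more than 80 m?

At 77.205° one degree of longitude covers 110574 × cos 77.205° ≈ 110574 × 0.2215 ≈ 24488.1 m.
N decimal places → at most half a unit in the last place, 0.5 × 10⁻ᴺ° = 24488.1/2 × 10⁻ᴺ m.
Setting 12244 × 10⁻ᴺ ≤ 80 gives 10ᴺ ≥ 153.1, i.e. N ≥ 2.18.
N = 2 would give 122 m (too coarse); N = 3 gives 12.2 m ≤ 80 m.

3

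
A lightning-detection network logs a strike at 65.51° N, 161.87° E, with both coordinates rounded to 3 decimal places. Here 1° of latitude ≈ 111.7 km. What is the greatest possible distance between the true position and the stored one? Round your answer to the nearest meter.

60 meters

Rounding to 3 decimal places leaves each coordinate within ±0.0005° of the true value.
North–south component: 0.0005° × 111700 = 55.85 m.
Longitude error → 0.0005 × 111700 × cos 65.51° = 0.0005 × 111700 × 0.4145 ≈ 23.1517 m.
Combining orthogonally: (55.85² + 23.1517²)^½ ≈ 60.4585 m.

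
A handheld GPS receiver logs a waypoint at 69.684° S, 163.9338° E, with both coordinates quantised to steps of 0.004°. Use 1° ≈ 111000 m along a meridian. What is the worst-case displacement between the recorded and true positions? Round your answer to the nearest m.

With a 0.004° grid the true value lies within half a step, ±0.004°/2 = ±0.002°, of the stored one.
N–S: 0.002° × 111000 m/° = 222 m.
Longitude error → 0.002 × 111000 × cos 69.684° = 0.002 × 111000 × 0.3472 ≈ 77.0779 m.
Worst case both components are at the extreme and orthogonal: √(222² + 77.0779²) ≈ 235 m.

235 m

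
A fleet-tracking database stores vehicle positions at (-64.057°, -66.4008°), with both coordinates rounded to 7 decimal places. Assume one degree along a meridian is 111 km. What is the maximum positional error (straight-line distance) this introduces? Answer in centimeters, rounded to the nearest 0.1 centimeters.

0.6 centimeters

Rounding to 7 decimal places leaves each coordinate within ±5e-08° of the true value.
N–S: 5e-08° × 111000 m/° = 0.00555 m.
Longitude error → 5e-08 × 111000 × cos 64.057° = 5e-08 × 111000 × 0.4375 ≈ 0.002428 m.
Combining orthogonally: (0.00555² + 0.002428²)^½ ≈ 0.00605786 m.
That is 0.00605786 m = 0.60579 cm.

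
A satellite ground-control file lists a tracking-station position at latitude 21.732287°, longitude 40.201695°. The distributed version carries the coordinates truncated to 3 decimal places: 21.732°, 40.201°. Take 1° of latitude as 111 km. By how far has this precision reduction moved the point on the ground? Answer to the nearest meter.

Δlat = 21.732287 − 21.732 = +0.000287°; Δlon = 40.201695 − 40.201 = +0.000695°.
N–S: 0.000287° × 111000 m/° = 31.857 m.
East–west at this latitude: 0.000695° × 111000 × cos 21.732° ≈ 0.000695 × 103111 = 71.662 m.
Distance: √(31.857² + 71.662²) ≈ 78.4239 m.

78 meters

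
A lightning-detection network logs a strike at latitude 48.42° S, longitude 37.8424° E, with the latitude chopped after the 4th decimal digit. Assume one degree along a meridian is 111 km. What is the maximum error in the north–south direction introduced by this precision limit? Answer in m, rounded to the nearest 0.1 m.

Truncating at 4 decimal places can drop up to a full unit in the last place, so the latitude may be off by as much as 0.0001°.
Along the meridian that is 0.0001° × 111000 m/° = 11.1 m.

11.1 m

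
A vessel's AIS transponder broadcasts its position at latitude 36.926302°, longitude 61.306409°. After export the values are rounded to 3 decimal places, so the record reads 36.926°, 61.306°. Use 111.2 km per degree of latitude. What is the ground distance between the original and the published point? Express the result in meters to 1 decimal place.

The latitude changed by +0.000302° and the longitude by +0.000409°.
N–S: 0.000302° × 111200 m/° = 33.5824 m.
E–W at 36.926°: 0.000409° × 111200 × cos 36.926° = 0.000409 × 111200 × 0.7994 ≈ 36.3579 m.
Hypotenuse of the two orthogonal shifts: √(33.5824² + 36.3579²) = 49.4942 m.

49.5 meters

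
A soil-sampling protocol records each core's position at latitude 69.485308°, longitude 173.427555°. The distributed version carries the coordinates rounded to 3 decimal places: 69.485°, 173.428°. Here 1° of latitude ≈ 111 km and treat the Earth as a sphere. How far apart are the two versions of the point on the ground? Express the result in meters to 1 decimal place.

38.3 meters

The latitude changed by +0.000308° and the longitude by -0.000445°.
North–south shift: 0.000308 × 111000 = 34.188 m.
E–W at 69.485°: -0.000445° × 111000 × cos 69.485° = -0.000445 × 111000 × 0.3505 ≈ -17.3106 m.
Distance: √(34.188² + 17.3106²) ≈ 38.3207 m.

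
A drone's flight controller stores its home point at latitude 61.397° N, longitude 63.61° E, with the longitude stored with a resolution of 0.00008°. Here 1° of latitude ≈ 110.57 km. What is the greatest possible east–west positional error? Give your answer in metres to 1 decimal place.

2.1 metres

With a 0.00008° grid the true value lies within half a step, ±0.00008°/2 = ±4e-05°, of the stored one.
One degree of longitude at 61.397° is 110570 × cos 61.397° ≈ 110570 × 0.4787 = 52934 m.
Maximum E–W displacement: 4e-05 × 52934 = 2.11736 m.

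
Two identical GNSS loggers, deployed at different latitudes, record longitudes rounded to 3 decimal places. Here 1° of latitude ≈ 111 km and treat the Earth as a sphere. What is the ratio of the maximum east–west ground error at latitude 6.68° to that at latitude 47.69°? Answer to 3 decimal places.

1.475

Rounding to 3 decimal places leaves the longitude within ±0.0005° of the true value.
At 6.68°: 0.0005° × 111000 × cos 6.68° = 0.0005 × 111000 × 0.9932 ≈ 55.123 m.
Error at 47.69° = 0.0005° × 111000 × cos 47.69° ≈ 55.5 × 0.6731 = 37.359 m.
The ratio reduces to cos 6.68° / cos 47.69° = 0.9932/0.6731 ≈ 1.4755.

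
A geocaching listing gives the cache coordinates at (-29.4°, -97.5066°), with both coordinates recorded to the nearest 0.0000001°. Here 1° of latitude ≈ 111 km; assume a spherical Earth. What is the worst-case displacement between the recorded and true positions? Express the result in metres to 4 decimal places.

Rounding to 7 decimal places leaves each coordinate within ±5e-08° of the true value.
North–south component: 5e-08° × 111000 = 0.00555 m.
East–west component at 29.4°: 5e-08° × 111000 × cos 29.4° ≈ 5e-08 × 96704.7 ≈ 0.00483524 m.
Worst case both components are at the extreme and orthogonal: √(0.00555² + 0.00483524²) ≈ 0.00736084 m.

0.0074 metres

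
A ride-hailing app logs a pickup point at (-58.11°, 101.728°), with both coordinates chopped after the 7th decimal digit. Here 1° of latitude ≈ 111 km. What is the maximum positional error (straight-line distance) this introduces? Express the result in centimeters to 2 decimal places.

1.26 centimeters

Truncating at 7 decimal places can drop up to a full unit in the last place, so each coordinate may be off by as much as 1e-07°.
Latitude error → 1e-07 × 111000 = 0.0111 m along the meridian.
East–west component at 58.11°: 1e-07° × 111000 × cos 58.11° ≈ 1e-07 × 58640.2 ≈ 0.00586402 m.
Worst case both components are at the extreme and orthogonal: √(0.0111² + 0.00586402²) ≈ 0.0125538 m.
That is 0.0125538 m = 1.2554 cm.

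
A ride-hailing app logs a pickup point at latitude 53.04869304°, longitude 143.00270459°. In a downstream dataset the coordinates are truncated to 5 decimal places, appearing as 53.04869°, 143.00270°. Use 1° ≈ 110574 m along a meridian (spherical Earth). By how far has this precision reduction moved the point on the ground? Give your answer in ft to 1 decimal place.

1.5 ft

The latitude changed by +0.00000304° and the longitude by +0.00000459°.
N–S: 0.00000304° × 110574 m/° = 0.336145 m.
E–W at 53.0487°: 0.00000459° × 110574 × cos 53.0487° = 0.00000459 × 110574 × 0.6011 ≈ 0.305097 m.
Combined displacement = (0.336145² + 0.305097²)^½ ≈ 0.453958 m.
Converting: 0.453958 m × 3.2808 ft/m ≈ 1.4894 ft.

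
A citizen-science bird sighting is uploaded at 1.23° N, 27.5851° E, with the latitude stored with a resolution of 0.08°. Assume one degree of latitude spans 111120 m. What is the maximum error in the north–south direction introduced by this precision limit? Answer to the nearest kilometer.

With a 0.08° grid the true value lies within half a step, ±0.08°/2 = ±0.04°, of the stored one.
Along the meridian that is 0.04° × 111120 m/° = 4444.8 m.
That is 4444.8 m = 4.4448 km.

4 kilometers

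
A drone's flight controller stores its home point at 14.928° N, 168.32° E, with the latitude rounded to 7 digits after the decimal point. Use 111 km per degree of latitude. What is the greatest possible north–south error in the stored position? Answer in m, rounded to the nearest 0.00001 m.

0.00555 m

Rounding to 7 decimal places leaves the latitude within ±5e-08° of the true value.
North–south distance: 5e-08° × 111000 m/° = 0.00555 m.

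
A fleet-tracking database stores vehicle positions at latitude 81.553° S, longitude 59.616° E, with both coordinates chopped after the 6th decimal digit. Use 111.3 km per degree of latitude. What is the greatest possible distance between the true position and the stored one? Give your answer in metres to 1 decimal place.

0.1 metres

Truncating at 6 decimal places can drop up to a full unit in the last place, so each coordinate may be off by as much as 1e-06°.
N–S: 1e-06° × 111300 m/° = 0.1113 m.
East–west component at 81.553°: 1e-06° × 111300 × cos 81.553° ≈ 1e-06 × 16349.4 ≈ 0.0163494 m.
Combining orthogonally: (0.1113² + 0.0163494²)^½ ≈ 0.112494 m.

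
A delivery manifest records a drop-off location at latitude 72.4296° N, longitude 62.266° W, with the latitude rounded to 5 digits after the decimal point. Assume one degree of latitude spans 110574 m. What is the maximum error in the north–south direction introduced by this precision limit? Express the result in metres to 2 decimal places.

0.55 metres

Rounding to 5 decimal places leaves the latitude within ±5e-06° of the true value.
North–south distance: 5e-06° × 110574 m/° = 0.55287 m.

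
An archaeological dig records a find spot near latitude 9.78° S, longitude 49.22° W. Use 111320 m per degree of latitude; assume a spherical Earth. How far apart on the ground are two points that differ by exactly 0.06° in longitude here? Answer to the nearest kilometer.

7 kilometers

0.06° of longitude at 9.78° is 0.06 × 111320 × cos 9.78° ≈ 0.06 × 109702 = 6582.13 m.
That is 6582.13 m = 6.5821 km.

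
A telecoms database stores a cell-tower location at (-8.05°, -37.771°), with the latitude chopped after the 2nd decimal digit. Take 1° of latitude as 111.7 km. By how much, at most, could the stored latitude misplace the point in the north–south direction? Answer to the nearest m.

Truncating at 2 decimal places can drop up to a full unit in the last place, so the latitude may be off by as much as 0.01°.
Along the meridian that is 0.01° × 111700 m/° = 1117 m.

1117 m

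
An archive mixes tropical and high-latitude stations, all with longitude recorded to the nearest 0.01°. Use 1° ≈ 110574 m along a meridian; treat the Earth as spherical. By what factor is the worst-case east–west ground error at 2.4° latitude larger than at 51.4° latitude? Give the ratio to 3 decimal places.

Rounding to 2 decimal places leaves the longitude within ±0.005° of the true value.
At 2.4°: 0.005° × 110574 × cos 2.4° = 0.005 × 110574 × 0.9991 ≈ 552.39 m.
Error at 51.4° = 0.005° × 110574 × cos 51.4° ≈ 552.87 × 0.6239 = 344.92 m.
Ratio: 552.39 / 344.92 = cos 2.4° / cos 51.4° ≈ 1.6015.

1.601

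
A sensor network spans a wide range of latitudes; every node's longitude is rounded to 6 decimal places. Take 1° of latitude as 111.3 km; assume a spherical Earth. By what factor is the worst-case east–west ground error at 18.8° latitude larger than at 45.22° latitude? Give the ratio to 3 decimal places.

Rounding to 6 decimal places leaves the longitude within ±5e-07° of the true value.
Error at 18.8° = 5e-07° × 111300 × cos 18.8° ≈ 0.05565 × 0.9466 = 0.052681 m.
Error at 45.22° = 5e-07° × 111300 × cos 45.22° ≈ 0.05565 × 0.7044 = 0.039199 m.
The ratio reduces to cos 18.8° / cos 45.22° = 0.9466/0.7044 ≈ 1.3439.

1.344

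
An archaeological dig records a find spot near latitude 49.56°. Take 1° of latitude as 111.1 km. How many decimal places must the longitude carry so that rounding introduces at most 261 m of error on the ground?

At 49.56° one degree of longitude covers 111100 × cos 49.56° ≈ 111100 × 0.6487 ≈ 72065.2 m.
N decimal places → at most half a unit in the last place, 0.5 × 10⁻ᴺ° = 72065.2/2 × 10⁻ᴺ m.
Setting 36032.6 × 10⁻ᴺ ≤ 261 gives 10ᴺ ≥ 138.1, i.e. N ≥ 2.14.
At 2 places the error can reach 360 m, but 3 places keeps it to 36 m.

3 decimal places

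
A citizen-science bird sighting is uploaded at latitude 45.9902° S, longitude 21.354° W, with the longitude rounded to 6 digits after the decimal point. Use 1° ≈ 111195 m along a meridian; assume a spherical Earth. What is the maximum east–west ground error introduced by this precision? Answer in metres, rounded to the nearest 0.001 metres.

0.039 metres

Rounding to 6 decimal places leaves the longitude within ±5e-07° of the true value.
Parallels shrink by cos φ, so at 45.9902° a degree of longitude is 111195 × 0.6948 ≈ 77256.2 m.
East–west error: 5e-07° × 77256.2 m/° ≈ 0.0386281 m.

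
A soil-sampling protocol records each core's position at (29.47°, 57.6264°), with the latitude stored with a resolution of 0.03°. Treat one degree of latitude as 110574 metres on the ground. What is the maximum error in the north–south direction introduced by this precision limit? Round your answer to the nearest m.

With a 0.03° grid the true value lies within half a step, ±0.03°/2 = ±0.015°, of the stored one.
So the N–S error is at most 0.015 × 110574 = 1658.61 m.

1659 m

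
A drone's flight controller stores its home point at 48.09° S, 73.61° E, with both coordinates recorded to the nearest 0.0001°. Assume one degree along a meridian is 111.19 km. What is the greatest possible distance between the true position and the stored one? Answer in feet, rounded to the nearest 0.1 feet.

21.9 feet

Rounding to 4 decimal places leaves each coordinate within ±5e-05° of the true value.
Latitude error → 5e-05 × 111190 = 5.5595 m along the meridian.
Longitude error → 5e-05 × 111190 × cos 48.09° = 5e-05 × 111190 × 0.6680 ≈ 3.71354 m.
The two errors are perpendicular, so the maximum displacement is √(5.5595² + 3.71354²) ≈ 6.68569 m.
Converting: 6.68569 m × 3.2808 ft/m ≈ 21.935 ft.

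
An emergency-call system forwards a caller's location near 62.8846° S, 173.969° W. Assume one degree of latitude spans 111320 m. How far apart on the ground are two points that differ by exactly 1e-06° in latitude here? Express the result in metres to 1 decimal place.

Along a meridian 1e-06° is 1e-06 × 111320 = 0.11132 m.

0.1 metres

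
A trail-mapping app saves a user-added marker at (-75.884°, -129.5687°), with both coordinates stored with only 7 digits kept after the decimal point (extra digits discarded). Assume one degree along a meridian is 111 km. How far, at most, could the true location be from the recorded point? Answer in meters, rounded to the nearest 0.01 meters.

Truncating at 7 decimal places can drop up to a full unit in the last place, so each coordinate may be off by as much as 1e-07°.
North–south component: 1e-07° × 111000 = 0.0111 m.
Longitude error → 1e-07 × 111000 × cos 75.884° = 1e-07 × 111000 × 0.2439 ≈ 0.00270713 m.
The two errors are perpendicular, so the maximum displacement is √(0.0111² + 0.00270713²) ≈ 0.0114253 m.

0.01 meters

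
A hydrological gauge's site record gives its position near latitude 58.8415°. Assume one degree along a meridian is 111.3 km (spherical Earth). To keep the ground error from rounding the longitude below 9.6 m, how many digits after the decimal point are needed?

4 decimal places

At 58.8415° one degree of longitude covers 111300 × cos 58.8415° ≈ 111300 × 0.5174 ≈ 57587.4 m.
Rounding to N decimal places gives at most 0.5 × 10⁻ᴺ degrees of error, i.e. 0.5 × 10⁻ᴺ × 57587.4 m.
Setting 28793.7 × 10⁻ᴺ ≤ 9.6 gives 10ᴺ ≥ 2999, i.e. N ≥ 3.48.
So 4 decimal places suffice (2.88 m); 3 would allow up to 28.8 m.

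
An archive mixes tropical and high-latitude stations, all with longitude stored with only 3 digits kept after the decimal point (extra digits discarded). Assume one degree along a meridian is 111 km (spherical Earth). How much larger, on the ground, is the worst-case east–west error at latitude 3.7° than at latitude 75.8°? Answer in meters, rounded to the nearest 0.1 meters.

83.5 meters

Truncating at 3 decimal places can drop up to a full unit in the last place, so the longitude may be off by as much as 0.001°.
Error at 3.7° = 0.001° × 111000 × cos 3.7° ≈ 111 × 0.9979 = 110.77 m.
Error at 75.8° = 0.001° × 111000 × cos 75.8° ≈ 111 × 0.2453 = 27.229 m.
Difference: 110.77 − 27.229 = 83.54 m.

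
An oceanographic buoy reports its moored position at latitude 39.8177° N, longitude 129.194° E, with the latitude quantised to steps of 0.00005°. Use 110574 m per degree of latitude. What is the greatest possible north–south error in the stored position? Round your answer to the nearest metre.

With a 0.00005° grid the true value lies within half a step, ±0.00005°/2 = ±2.5e-05°, of the stored one.
Along the meridian that is 2.5e-05° × 110574 m/° = 2.76435 m.

3 metres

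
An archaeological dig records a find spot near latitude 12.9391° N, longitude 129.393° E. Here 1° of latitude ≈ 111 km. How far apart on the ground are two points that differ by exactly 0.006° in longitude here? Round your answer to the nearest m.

649 m

At 12.9391° a degree of longitude is 111000 × cos 12.9391° ≈ 108182 m, so 0.006° corresponds to 649.089 m.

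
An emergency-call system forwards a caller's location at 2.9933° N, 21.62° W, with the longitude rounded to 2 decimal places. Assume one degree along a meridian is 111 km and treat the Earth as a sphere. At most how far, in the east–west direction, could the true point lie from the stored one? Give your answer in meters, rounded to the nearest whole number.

Rounding to 2 decimal places leaves the longitude within ±0.005° of the true value.
Parallels shrink by cos φ, so at 2.9933° a degree of longitude is 111000 × 0.9986 ≈ 110849 m.
East–west error: 0.005° × 110849 m/° ≈ 554.243 m.

554 meters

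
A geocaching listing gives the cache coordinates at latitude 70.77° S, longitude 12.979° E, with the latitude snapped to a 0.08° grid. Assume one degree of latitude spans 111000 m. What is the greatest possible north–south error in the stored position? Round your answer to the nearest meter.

With a 0.08° grid the true value lies within half a step, ±0.08°/2 = ±0.04°, of the stored one.
So the N–S error is at most 0.04 × 111000 = 4440 m.

4440 meters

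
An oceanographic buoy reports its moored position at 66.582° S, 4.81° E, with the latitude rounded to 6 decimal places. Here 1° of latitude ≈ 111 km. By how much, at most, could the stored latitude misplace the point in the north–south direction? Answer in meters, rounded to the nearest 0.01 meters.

Rounding to 6 decimal places leaves the latitude within ±5e-07° of the true value.
So the N–S error is at most 5e-07 × 111000 = 0.0555 m.

0.06 meters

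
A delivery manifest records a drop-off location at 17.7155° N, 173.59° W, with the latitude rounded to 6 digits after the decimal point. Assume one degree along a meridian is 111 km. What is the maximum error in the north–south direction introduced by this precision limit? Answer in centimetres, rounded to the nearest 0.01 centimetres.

Rounding to 6 decimal places leaves the latitude within ±5e-07° of the true value.
So the N–S error is at most 5e-07 × 111000 = 0.0555 m.
That is 0.0555 m = 5.55 cm.

5.55 centimetres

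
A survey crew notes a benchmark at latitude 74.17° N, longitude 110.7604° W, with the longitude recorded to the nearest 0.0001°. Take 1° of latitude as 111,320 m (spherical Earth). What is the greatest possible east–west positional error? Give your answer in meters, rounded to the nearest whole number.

Rounding to 4 decimal places leaves the longitude within ±5e-05° of the true value.
One degree of longitude at 74.17° is 111320 × cos 74.17° ≈ 111320 × 0.2728 = 30366.3 m.
East–west error: 5e-05° × 30366.3 m/° ≈ 1.51832 m.

2 meters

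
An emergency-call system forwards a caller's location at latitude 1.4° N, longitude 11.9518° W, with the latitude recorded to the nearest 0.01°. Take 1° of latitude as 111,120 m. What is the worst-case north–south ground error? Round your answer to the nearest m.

Rounding to 2 decimal places leaves the latitude within ±0.005° of the true value.
Along the meridian that is 0.005° × 111120 m/° = 555.6 m.

556 m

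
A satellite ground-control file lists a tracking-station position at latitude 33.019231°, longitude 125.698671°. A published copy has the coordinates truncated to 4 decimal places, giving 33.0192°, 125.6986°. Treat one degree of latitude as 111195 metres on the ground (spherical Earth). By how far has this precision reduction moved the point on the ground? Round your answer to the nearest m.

7 m

Δlat = 33.019231 − 33.0192 = +0.000031°; Δlon = 125.698671 − 125.6986 = +0.000071°.
N–S: 0.000031° × 111195 m/° = 3.44704 m.
East–west at this latitude: 0.000071° × 111195 × cos 33.0192° ≈ 0.000071 × 93235.7 = 6.61973 m.
Combined displacement = (3.44704² + 6.61973²)^½ ≈ 7.46344 m.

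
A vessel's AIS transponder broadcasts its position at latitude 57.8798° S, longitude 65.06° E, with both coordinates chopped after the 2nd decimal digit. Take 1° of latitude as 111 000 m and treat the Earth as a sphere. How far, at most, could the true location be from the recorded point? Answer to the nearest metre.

1257 metres

Truncating at 2 decimal places can drop up to a full unit in the last place, so each coordinate may be off by as much as 0.01°.
Latitude error → 0.01 × 111000 = 1110 m along the meridian.
East–west component at 57.8798°: 0.01° × 111000 × cos 57.8798° ≈ 0.01 × 59018.4 ≈ 590.184 m.
Worst case both components are at the extreme and orthogonal: √(1110² + 590.184²) ≈ 1257.15 m.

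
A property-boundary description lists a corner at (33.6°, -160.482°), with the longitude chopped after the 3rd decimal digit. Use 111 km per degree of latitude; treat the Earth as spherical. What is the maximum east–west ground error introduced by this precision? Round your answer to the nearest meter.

Truncating at 3 decimal places can drop up to a full unit in the last place, so the longitude may be off by as much as 0.001°.
Parallels shrink by cos φ, so at 33.6° a degree of longitude is 111000 × 0.8329 ≈ 92454.3 m.
So at most 0.001° × 92454.3 ≈ 92.4543 m east–west.

92 meters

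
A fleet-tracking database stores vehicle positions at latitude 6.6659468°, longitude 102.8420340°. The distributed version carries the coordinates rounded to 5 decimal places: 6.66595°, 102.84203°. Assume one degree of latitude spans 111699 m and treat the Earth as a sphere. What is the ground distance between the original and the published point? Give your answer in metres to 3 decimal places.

0.570 metres

The latitude changed by -0.0000032° and the longitude by +0.0000040°.
North–south shift: -0.0000032 × 111699 = -0.357437 m.
E–W at 6.66595°: 0.0000040° × 111699 × cos 6.66595° = 0.0000040 × 111699 × 0.9932 ≈ 0.443776 m.
Hypotenuse of the two orthogonal shifts: √(0.357437² + 0.443776²) = 0.569823 m.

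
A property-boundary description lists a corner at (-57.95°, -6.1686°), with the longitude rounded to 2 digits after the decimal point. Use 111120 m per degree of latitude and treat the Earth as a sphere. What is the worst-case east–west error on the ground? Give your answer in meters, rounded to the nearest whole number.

Rounding to 2 decimal places leaves the longitude within ±0.005° of the true value.
Parallels shrink by cos φ, so at 57.95° a degree of longitude is 111120 × 0.5307 ≈ 58966.8 m.
Maximum E–W displacement: 0.005 × 58966.8 = 294.834 m.

295 meters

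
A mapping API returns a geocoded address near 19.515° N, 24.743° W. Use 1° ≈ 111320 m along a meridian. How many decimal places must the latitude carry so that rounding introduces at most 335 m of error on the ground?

3 decimal places

One degree of latitude covers 111320 m.
With N decimal places the half-ulp bound is 0.5·10⁻ᴺ°, or 0.5·10⁻ᴺ × 111320 m on the ground.
Need 0.5 × 111320 × 10⁻ᴺ ≤ 335 → 10⁻ᴺ ≤ 6.019e-03, so N ≥ 2.22.
At 2 places the error can reach 557 m, but 3 places keeps it to 55.7 m.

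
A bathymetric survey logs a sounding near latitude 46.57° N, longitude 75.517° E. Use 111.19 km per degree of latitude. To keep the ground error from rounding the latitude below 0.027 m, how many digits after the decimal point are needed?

7 decimal places

One degree of latitude covers 111190 m.
With N decimal places the half-ulp bound is 0.5·10⁻ᴺ°, or 0.5·10⁻ᴺ × 111190 m on the ground.
Setting 55595 × 10⁻ᴺ ≤ 0.027 gives 10ᴺ ≥ 2.059e+06, i.e. N ≥ 6.31.
N = 6 would give 0.0556 m (too coarse); N = 7 gives 0.00556 m ≤ 0.027 m.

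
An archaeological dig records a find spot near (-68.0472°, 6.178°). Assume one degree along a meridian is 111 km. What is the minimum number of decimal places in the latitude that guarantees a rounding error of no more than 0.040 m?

One degree of latitude covers 111000 m.
With N decimal places the half-ulp bound is 0.5·10⁻ᴺ°, or 0.5·10⁻ᴺ × 111000 m on the ground.
Setting 55500 × 10⁻ᴺ ≤ 0.040 gives 10ᴺ ≥ 1.388e+06, i.e. N ≥ 6.14.
At 6 places the error can reach 0.0555 m, but 7 places keeps it to 0.00555 m.

7 decimal places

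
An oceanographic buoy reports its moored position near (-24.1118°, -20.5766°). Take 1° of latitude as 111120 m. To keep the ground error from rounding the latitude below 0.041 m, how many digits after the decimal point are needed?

7 decimal places

One degree of latitude covers 111120 m.
N decimal places → at most half a unit in the last place, 0.5 × 10⁻ᴺ° = 111120/2 × 10⁻ᴺ m.
Setting 55560 × 10⁻ᴺ ≤ 0.041 gives 10ᴺ ≥ 1.355e+06, i.e. N ≥ 6.13.
N = 6 would give 0.0556 m (too coarse); N = 7 gives 0.00556 m ≤ 0.041 m.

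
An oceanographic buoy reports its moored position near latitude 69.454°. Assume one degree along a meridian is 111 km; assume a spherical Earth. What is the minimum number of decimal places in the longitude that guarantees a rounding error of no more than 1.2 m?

5 decimal places

At 69.454° one degree of longitude covers 111000 × cos 69.454° ≈ 111000 × 0.3510 ≈ 38956.5 m.
Rounding to N decimal places gives at most 0.5 × 10⁻ᴺ degrees of error, i.e. 0.5 × 10⁻ᴺ × 38956.5 m.
Need 0.5 × 38956.5 × 10⁻ᴺ ≤ 1.2 → 10⁻ᴺ ≤ 6.161e-05, so N ≥ 4.21.
So 5 decimal places suffice (0.195 m); 4 would allow up to 1.95 m.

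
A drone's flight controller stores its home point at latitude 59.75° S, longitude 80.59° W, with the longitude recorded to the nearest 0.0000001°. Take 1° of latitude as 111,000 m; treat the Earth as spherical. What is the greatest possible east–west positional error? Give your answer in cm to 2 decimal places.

Rounding to 7 decimal places leaves the longitude within ±5e-08° of the true value.
Parallels shrink by cos φ, so at 59.75° a degree of longitude is 111000 × 0.5038 ≈ 55918.9 m.
Maximum E–W displacement: 5e-08 × 55918.9 = 0.00279595 m.
That is 0.00279595 m = 0.27959 cm.

0.28 cm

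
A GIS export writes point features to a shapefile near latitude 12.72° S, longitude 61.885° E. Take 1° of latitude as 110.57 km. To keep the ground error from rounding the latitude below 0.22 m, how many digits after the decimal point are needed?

One degree of latitude covers 110570 m.
N decimal places → at most half a unit in the last place, 0.5 × 10⁻ᴺ° = 110570/2 × 10⁻ᴺ m.
Setting 55285 × 10⁻ᴺ ≤ 0.22 gives 10ᴺ ≥ 2.513e+05, i.e. N ≥ 5.40.
N = 5 would give 0.553 m (too coarse); N = 6 gives 0.0553 m ≤ 0.22 m.

6 decimal places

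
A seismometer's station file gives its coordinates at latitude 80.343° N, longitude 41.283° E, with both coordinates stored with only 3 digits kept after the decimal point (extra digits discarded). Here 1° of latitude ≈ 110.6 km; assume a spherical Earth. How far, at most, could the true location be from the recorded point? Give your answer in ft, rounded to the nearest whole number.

Truncating at 3 decimal places can drop up to a full unit in the last place, so each coordinate may be off by as much as 0.001°.
N–S: 0.001° × 110600 m/° = 110.6 m.
E–W at 80.343°: 0.001° × 110600 × cos 80.343° = 0.001 × 110600 × 0.1677 ≈ 18.5531 m.
Worst case both components are at the extreme and orthogonal: √(110.6² + 18.5531²) ≈ 112.145 m.
In feet: 112.145 m ÷ 0.3048 ≈ 367.93 ft.

368 ft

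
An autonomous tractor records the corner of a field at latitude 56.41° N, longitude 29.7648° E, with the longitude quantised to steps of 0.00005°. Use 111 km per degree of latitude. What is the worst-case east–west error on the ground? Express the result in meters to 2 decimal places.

With a 0.00005° grid the true value lies within half a step, ±0.00005°/2 = ±2.5e-05°, of the stored one.
Parallels shrink by cos φ, so at 56.41° a degree of longitude is 111000 × 0.5532 ≈ 61410.3 m.
So at most 2.5e-05° × 61410.3 ≈ 1.53526 m east–west.

1.54 meters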